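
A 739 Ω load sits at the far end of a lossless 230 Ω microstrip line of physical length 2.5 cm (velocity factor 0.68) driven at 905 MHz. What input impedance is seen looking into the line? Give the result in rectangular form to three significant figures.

Z_in ≈ 153 − j218 Ω

λ = v/f = 0.68·c / 905 MHz = 0.225 m
βl = 2π·l/λ = 2π × 0.111 = 39.9°
tan(βl) = tan(39.9°) = 0.837
Z_in = Z_0·(Z_L + jZ_0·tanβl)/(Z_0 + jZ_L·tanβl)
     = 230·(739 + j192)/(230 + j618)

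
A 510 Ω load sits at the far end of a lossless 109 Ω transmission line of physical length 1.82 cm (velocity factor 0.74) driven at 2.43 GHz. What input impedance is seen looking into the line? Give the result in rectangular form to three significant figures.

Z_in ≈ 25.7 − j34.2 Ω

λ = v/f = 0.74·c / 2.43 GHz = 0.0914 m
βl = 2π·l/λ = 2π × 0.199 = 71.7°
tan(βl) = tan(71.7°) = 3.03
Z_in = Z_0·(Z_L + jZ_0·tanβl)/(Z_0 + jZ_L·tanβl)
     = 109·(510 + j330)/(109 + j1540)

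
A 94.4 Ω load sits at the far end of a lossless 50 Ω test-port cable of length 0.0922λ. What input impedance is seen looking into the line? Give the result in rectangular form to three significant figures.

Z_in ≈ 53.4 − j33.2 Ω

βl = 2π × 0.0922 = 33.2°
tan(βl) = tan(33.2°) = 0.654
Z_in = Z_0·(Z_L + jZ_0·tanβl)/(Z_0 + jZ_L·tanβl)
     = 50·(94.4 + j32.7)/(50 + j61.8)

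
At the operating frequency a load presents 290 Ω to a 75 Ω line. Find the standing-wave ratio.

VSWR ≈ 3.87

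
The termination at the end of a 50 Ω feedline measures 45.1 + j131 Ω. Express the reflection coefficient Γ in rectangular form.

Γ ≈ 0.637 + j0.5

Γ = (Z_L − Z_0)/(Z_L + Z_0) = (-4.9 + j131)/(95.1 + j131)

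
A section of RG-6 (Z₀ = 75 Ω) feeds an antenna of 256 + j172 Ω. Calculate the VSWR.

VSWR ≈ 5.05

Γ = (Z_L − Z_0)/(Z_L + Z_0) = (181 + j172)/(331 + j172)
|Γ| = 250/373 = 0.669
VSWR = (1 + |Γ|)/(1 − |Γ|) = 1.67/0.331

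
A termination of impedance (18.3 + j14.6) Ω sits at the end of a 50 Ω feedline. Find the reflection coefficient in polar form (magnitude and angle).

Γ ≈ 0.5 ∠ 143°

Γ = (Z_L − Z_0)/(Z_L + Z_0) = (-31.7 + j14.6)/(68.3 + j14.6)
|Γ| = 34.9/69.8 = 0.5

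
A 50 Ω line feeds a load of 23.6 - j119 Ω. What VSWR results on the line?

Γ = (Z_L − Z_0)/(Z_L + Z_0) = (-26.4 − j119)/(73.6 − j119)
|Γ| = 122/140 = 0.871
VSWR = (1 + |Γ|)/(1 − |Γ|) = 1.87/0.129

VSWR ≈ 14.5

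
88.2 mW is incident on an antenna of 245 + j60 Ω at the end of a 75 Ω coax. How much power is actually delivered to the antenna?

|Γ| = |(170 + j60)/(320 + j60)| = 0.554
|Γ|² = 0.307
P_refl = |Γ|²·P_inc = 27 mW, P_del = (1 − |Γ|²)·P_inc = 61.2 mW

P_delivered ≈ 61.2 mW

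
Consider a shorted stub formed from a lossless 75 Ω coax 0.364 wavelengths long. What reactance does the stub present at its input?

βl = 2π × 0.364 = 131°
tan(βl) = -1.15
For a shorted stub, Z_in = jZ_0·tan(βl)

X_in ≈ -86.2 Ω (capacitive)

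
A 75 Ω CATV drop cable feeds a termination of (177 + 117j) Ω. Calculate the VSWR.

VSWR ≈ 3.53

Γ = (Z_L − Z_0)/(Z_L + Z_0) = (102 + j117)/(252 + j117)
|Γ| = 155/278 = 0.559
VSWR = (1 + |Γ|)/(1 − |Γ|) = 1.56/0.441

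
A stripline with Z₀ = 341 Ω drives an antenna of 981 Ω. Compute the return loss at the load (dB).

RL ≈ 6.3 dB

Γ = (981 − 341)/(981 + 341) = 0.484
RL = −20·log₁₀|Γ| = −20·log₁₀(0.484)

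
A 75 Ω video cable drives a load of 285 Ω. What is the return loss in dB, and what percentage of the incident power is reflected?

RL ≈ 4.68 dB; 34% of incident power reflected

Γ = (285 − 75)/(285 + 75) = 0.583
RL = −20·log₁₀(0.583) = 4.68 dB
P_refl/P_inc = |Γ|² = 0.34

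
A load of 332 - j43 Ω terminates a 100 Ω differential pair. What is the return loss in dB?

Γ = (232 − j43)/(432 − j43), |Γ| = 0.543
RL = −20·log₁₀|Γ| = −20·log₁₀(0.543)

RL ≈ 5.3 dB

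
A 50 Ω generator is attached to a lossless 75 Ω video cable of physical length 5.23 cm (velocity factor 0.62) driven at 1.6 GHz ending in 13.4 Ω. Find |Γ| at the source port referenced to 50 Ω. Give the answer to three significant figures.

|Γ| ≈ 0.615

λ = v/f = 0.62·c / 1.6 GHz = 0.116 m
βl = 2π·l/λ = 2π × 0.45 = 162°
tan(βl) = -0.326
Z_in = Z_0·(Z_L + jZ_0·tanβl)/(Z_0 + jZ_L·tanβl) = 14.8 − j23.6 Ω
Γ_s = (Z_in − Z_s)/(Z_in + Z_s) = (-35.2 − j23.6)/(64.8 − j23.6), |Γ_s| = 0.615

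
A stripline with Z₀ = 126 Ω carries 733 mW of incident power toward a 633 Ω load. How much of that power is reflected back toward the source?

Γ = (633 − 126)/(633 + 126) = 0.668
|Γ|² = 0.446
P_refl = |Γ|²·P_inc = 327 mW, P_del = (1 − |Γ|²)·P_inc = 406 mW

P_reflected ≈ 327 mW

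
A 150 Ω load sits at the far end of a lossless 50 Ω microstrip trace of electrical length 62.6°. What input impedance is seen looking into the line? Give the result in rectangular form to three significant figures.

Z_in ≈ 20.5 − j22.4 Ω

tan(βl) = tan(62.6°) = 1.93
Z_in = Z_0·(Z_L + jZ_0·tanβl)/(Z_0 + jZ_L·tanβl)
     = 50·(150 + j96.5)/(50 + j289)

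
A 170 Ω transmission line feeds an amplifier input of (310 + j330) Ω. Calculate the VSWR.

VSWR ≈ 4.2

Γ = (Z_L − Z_0)/(Z_L + Z_0) = (140 + j330)/(480 + j330)
|Γ| = 358/582 = 0.615
VSWR = (1 + |Γ|)/(1 − |Γ|) = 1.62/0.385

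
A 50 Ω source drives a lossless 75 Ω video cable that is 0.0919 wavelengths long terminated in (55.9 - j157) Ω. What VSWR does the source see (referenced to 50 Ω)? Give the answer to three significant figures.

βl = 2π × 0.0919 = 33.1°
tan(βl) = 0.651
Z_in = Z_0·(Z_L + jZ_0·tanβl)/(Z_0 + jZ_L·tanβl) = 13.7 − j48.6 Ω
Γ_s = (Z_in − Z_s)/(Z_in + Z_s) = (-36.3 − j48.6)/(63.7 − j48.6), |Γ_s| = 0.757
VSWR = (1 + |Γ_s|)/(1 − |Γ_s|)

VSWR ≈ 7.24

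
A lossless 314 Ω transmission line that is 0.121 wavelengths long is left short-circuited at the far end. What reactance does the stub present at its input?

βl = 2π × 0.121 = 43.6°
tan(βl) = 0.951
For a short-circuited stub, Z_in = jZ_0·tan(βl)

X_in ≈ 299 Ω (inductive)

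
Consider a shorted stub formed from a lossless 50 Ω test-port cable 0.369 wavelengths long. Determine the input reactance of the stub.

X_in ≈ -53.9 Ω (capacitive)

βl = 2π × 0.369 = 133°
tan(βl) = -1.08
For a shorted stub, Z_in = jZ_0·tan(βl)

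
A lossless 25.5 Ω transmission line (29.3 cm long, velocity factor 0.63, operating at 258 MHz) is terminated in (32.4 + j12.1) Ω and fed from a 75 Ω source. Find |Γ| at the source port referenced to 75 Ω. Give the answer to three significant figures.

|Γ| ≈ 0.606

λ = v/f = 0.63·c / 258 MHz = 0.733 m
βl = 2π·l/λ = 2π × 0.4 = 144°
tan(βl) = -0.727
Z_in = Z_0·(Z_L + jZ_0·tanβl)/(Z_0 + jZ_L·tanβl) = 18.6 + j7.99 Ω
Γ_s = (Z_in − Z_s)/(Z_in + Z_s) = (-56.4 + j7.99)/(93.6 + j7.99), |Γ_s| = 0.606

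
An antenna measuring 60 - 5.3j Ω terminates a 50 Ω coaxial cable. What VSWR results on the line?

Γ = (Z_L − Z_0)/(Z_L + Z_0) = (10 − j5.3)/(110 − j5.3)
|Γ| = 11.3/110 = 0.103
VSWR = (1 + |Γ|)/(1 − |Γ|) = 1.1/0.897

VSWR ≈ 1.23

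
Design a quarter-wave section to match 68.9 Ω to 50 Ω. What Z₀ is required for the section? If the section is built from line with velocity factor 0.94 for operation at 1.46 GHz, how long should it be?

Z_qwt = √(Z_0·R_L) = √(50 × 68.9) = √3445
λ = 0.94·c/f = 0.193 m, so l = λ/4 = 0.0483 m

Z_qwt ≈ 58.7 Ω; length ≈ 4.83 cm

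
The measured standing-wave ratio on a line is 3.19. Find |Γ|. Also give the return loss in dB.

|Γ| ≈ 0.523; return loss ≈ 5.64 dB

|Γ| = (S − 1)/(S + 1) = (3.19 − 1)/(3.19 + 1) = 2.19/4.19
RL = −20·log₁₀|Γ| = −20·log₁₀(0.523)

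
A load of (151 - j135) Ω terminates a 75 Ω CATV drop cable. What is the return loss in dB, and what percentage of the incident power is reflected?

RL ≈ 4.61 dB; 34.6% of incident power reflected

Γ = (76 − j135)/(226 − j135), |Γ| = 0.588
RL = −20·log₁₀(0.588) = 4.61 dB
P_refl/P_inc = |Γ|² = 0.346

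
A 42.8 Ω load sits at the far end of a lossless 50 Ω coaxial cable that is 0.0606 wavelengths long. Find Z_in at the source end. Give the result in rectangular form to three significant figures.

βl = 2π × 0.0606 = 21.8°
tan(βl) = tan(21.8°) = 0.4
Z_in = Z_0·(Z_L + jZ_0·tanβl)/(Z_0 + jZ_L·tanβl)
     = 50·(42.8 + j20)/(50 + j17.1)

Z_in ≈ 44.4 + j4.79 Ω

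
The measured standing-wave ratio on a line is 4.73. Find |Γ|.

|Γ| ≈ 0.651

|Γ| = (S − 1)/(S + 1) = (4.73 − 1)/(4.73 + 1) = 3.73/5.73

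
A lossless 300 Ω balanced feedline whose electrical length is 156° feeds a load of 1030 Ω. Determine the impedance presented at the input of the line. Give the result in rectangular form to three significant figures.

Z_in ≈ 370 + j432 Ω

tan(βl) = tan(156°) = -0.445
Z_in = Z_0·(Z_L + jZ_0·tanβl)/(Z_0 + jZ_L·tanβl)
     = 300·(1030 − j134)/(300 − j459)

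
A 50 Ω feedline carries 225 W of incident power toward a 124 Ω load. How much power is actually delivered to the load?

P_delivered ≈ 184 W

Γ = (124 − 50)/(124 + 50) = 0.425
|Γ|² = 0.181
P_refl = |Γ|²·P_inc = 40.7 W, P_del = (1 − |Γ|²)·P_inc = 184 W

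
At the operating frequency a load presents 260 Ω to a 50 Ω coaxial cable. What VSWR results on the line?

Γ = (260 − 50)/(260 + 50) = 0.677
VSWR = (1 + 0.677)/(1 − 0.677)

VSWR ≈ 5.2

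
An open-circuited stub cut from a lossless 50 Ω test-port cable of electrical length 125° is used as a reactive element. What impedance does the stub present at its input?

tan(βl) = -1.43
For an open-circuited stub, Z_in = −jZ_0·cot(βl) = −jZ_0/tan(βl)

Z_in ≈ +j35 Ω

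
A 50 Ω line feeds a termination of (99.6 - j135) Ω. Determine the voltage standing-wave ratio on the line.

Γ = (Z_L − Z_0)/(Z_L + Z_0) = (49.6 − j135)/(149.6 − j135)
|Γ| = 144/202 = 0.714
VSWR = (1 + |Γ|)/(1 − |Γ|) = 1.71/0.286

VSWR ≈ 5.99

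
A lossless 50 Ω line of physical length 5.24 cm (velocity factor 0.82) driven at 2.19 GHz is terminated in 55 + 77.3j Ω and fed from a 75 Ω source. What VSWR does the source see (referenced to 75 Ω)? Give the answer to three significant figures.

λ = v/f = 0.82·c / 2.19 GHz = 0.112 m
βl = 2π·l/λ = 2π × 0.466 = 168°
tan(βl) = -0.214
Z_in = Z_0·(Z_L + jZ_0·tanβl)/(Z_0 + jZ_L·tanβl) = 31.5 + j55.6 Ω
Γ_s = (Z_in − Z_s)/(Z_in + Z_s) = (-43.5 + j55.6)/(107 + j55.6), |Γ_s| = 0.588
VSWR = (1 + |Γ_s|)/(1 − |Γ_s|)

VSWR ≈ 3.85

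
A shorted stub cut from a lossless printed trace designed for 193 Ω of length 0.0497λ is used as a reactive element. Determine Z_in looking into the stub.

βl = 2π × 0.0497 = 17.9°
tan(βl) = 0.323
For a shorted stub, Z_in = jZ_0·tan(βl)

Z_in ≈ +j62.3 Ω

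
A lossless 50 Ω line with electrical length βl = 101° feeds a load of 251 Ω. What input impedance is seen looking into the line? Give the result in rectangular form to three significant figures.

tan(βl) = tan(101°) = -5.14
Z_in = Z_0·(Z_L + jZ_0·tanβl)/(Z_0 + jZ_L·tanβl)
     = 50·(251 − j257)/(50 − j1290)

Z_in ≈ 10.3 + j9.32 Ω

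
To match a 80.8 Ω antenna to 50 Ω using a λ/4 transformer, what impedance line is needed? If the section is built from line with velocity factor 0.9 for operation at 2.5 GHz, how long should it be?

Z_qwt ≈ 63.6 Ω; length ≈ 2.7 cm

Z_qwt = √(Z_0·R_L) = √(50 × 80.8) = √4040
λ = 0.9·c/f = 0.108 m, so l = λ/4 = 0.027 m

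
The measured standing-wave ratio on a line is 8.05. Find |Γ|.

|Γ| = (S − 1)/(S + 1) = (8.05 − 1)/(8.05 + 1) = 7.05/9.05

|Γ| ≈ 0.779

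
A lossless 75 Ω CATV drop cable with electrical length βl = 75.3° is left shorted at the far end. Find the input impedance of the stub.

Z_in ≈ +j286 Ω

tan(βl) = 3.81
For a shorted stub, Z_in = jZ_0·tan(βl)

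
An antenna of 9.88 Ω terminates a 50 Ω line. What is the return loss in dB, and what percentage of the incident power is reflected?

Γ = (9.88 − 50)/(9.88 + 50) = -0.67
RL = −20·log₁₀(0.67) = 3.48 dB
P_refl/P_inc = |Γ|² = 0.449

RL ≈ 3.48 dB; 44.9% of incident power reflected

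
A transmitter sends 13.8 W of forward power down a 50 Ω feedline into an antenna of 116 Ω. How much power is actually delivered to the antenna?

P_delivered ≈ 11.6 W

Γ = (116 − 50)/(116 + 50) = 0.398
|Γ|² = 0.158
P_refl = |Γ|²·P_inc = 2.18 W, P_del = (1 − |Γ|²)·P_inc = 11.6 W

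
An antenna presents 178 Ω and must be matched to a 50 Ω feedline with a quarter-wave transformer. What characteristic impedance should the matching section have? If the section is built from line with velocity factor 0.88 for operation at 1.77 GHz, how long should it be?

Z_qwt ≈ 94.3 Ω; length ≈ 3.73 cm

Z_qwt = √(Z_0·R_L) = √(50 × 178) = √8900
λ = 0.88·c/f = 0.149 m, so l = λ/4 = 0.0373 m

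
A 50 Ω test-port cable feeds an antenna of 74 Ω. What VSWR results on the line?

Γ = (74 − 50)/(74 + 50) = 0.194
VSWR = (1 + 0.194)/(1 − 0.194)

VSWR ≈ 1.48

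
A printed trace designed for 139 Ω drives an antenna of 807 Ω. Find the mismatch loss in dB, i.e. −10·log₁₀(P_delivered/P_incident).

mismatch loss ≈ 3 dB

Γ = (807 − 139)/(807 + 139) = 0.706
|Γ|² = 0.499, so P_del/P_inc = 1 − |Γ|² = 0.501
ML = −10·log₁₀(1 − |Γ|²)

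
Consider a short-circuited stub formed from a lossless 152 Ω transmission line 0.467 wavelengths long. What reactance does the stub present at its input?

X_in ≈ -32 Ω (capacitive)

βl = 2π × 0.467 = 168°
tan(βl) = -0.21
For a short-circuited stub, Z_in = jZ_0·tan(βl)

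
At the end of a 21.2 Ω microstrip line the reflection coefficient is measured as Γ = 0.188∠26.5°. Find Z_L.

Z_L ≈ 29.3 + j5.09 Ω

Z_L = Z_0·(1 + Γ)/(1 − Γ) = 21.2·(1.17 + j0.0839)/(0.832 − j0.0839)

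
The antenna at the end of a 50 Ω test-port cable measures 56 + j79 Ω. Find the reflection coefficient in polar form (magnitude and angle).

Γ = (Z_L − Z_0)/(Z_L + Z_0) = (6 + j79)/(106 + j79)
|Γ| = 79.2/132 = 0.599

Γ ≈ 0.599 ∠ 49°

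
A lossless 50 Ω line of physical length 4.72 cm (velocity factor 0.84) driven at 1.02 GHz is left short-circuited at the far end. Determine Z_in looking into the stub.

λ = v/f = 0.84·c / 1.02 GHz = 0.247 m
βl = 2π·l/λ = 2π × 0.191 = 68.8°
tan(βl) = 2.58
For a short-circuited stub, Z_in = jZ_0·tan(βl)

Z_in ≈ +j129 Ω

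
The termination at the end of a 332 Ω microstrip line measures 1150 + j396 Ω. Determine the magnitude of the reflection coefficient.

Γ = (Z_L − Z_0)/(Z_L + Z_0) = (818 + j396)/(1482 + j396)
|Γ| = 909/1530

|Γ| ≈ 0.592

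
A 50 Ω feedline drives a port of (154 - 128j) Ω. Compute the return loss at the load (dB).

RL ≈ 3.29 dB

Γ = (104 − j128)/(204 − j128), |Γ| = 0.685
RL = −20·log₁₀|Γ| = −20·log₁₀(0.685)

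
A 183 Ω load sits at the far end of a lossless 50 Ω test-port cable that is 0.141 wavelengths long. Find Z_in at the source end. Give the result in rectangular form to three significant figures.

Z_in ≈ 21.7 − j36 Ω

βl = 2π × 0.141 = 50.8°
tan(βl) = tan(50.8°) = 1.22
Z_in = Z_0·(Z_L + jZ_0·tanβl)/(Z_0 + jZ_L·tanβl)
     = 50·(183 + j61.2)/(50 + j224)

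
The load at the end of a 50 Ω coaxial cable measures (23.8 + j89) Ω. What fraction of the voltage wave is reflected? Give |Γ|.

Γ = (Z_L − Z_0)/(Z_L + Z_0) = (-26.2 + j89)/(73.8 + j89)
|Γ| = 92.8/116

|Γ| ≈ 0.802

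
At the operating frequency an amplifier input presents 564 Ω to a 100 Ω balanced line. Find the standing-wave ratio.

Γ = (564 − 100)/(564 + 100) = 0.699
VSWR = (1 + 0.699)/(1 − 0.699)

VSWR ≈ 5.64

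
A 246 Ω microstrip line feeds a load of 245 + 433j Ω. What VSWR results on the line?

VSWR ≈ 4.91

Γ = (Z_L − Z_0)/(Z_L + Z_0) = (-1 + j433)/(491 + j433)
|Γ| = 433/655 = 0.661
VSWR = (1 + |Γ|)/(1 − |Γ|) = 1.66/0.339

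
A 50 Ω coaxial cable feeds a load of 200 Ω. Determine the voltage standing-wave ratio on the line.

VSWR ≈ 4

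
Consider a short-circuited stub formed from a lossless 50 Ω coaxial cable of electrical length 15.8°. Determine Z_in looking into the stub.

Z_in ≈ +j14.1 Ω

tan(βl) = 0.283
For a short-circuited stub, Z_in = jZ_0·tan(βl)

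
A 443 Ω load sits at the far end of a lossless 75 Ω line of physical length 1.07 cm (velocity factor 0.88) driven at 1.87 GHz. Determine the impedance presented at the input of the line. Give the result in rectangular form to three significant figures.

Z_in ≈ 54.5 − j127 Ω

λ = v/f = 0.88·c / 1.87 GHz = 0.141 m
βl = 2π·l/λ = 2π × 0.0758 = 27.3°
tan(βl) = tan(27.3°) = 0.516
Z_in = Z_0·(Z_L + jZ_0·tanβl)/(Z_0 + jZ_L·tanβl)
     = 75·(443 + j38.7)/(75 + j229)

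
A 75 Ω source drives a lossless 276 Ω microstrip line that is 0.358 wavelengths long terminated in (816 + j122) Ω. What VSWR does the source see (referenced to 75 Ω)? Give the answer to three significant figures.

βl = 2π × 0.358 = 129°
tan(βl) = -1.24
Z_in = Z_0·(Z_L + jZ_0·tanβl)/(Z_0 + jZ_L·tanβl) = 131 + j167 Ω
Γ_s = (Z_in − Z_s)/(Z_in + Z_s) = (55.7 + j167)/(206 + j167), |Γ_s| = 0.665
VSWR = (1 + |Γ_s|)/(1 − |Γ_s|)

VSWR ≈ 4.97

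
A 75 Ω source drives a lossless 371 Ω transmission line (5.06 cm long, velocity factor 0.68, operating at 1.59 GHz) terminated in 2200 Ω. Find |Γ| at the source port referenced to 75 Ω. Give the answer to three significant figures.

λ = v/f = 0.68·c / 1.59 GHz = 0.128 m
βl = 2π·l/λ = 2π × 0.394 = 142°
tan(βl) = -0.782
Z_in = Z_0·(Z_L + jZ_0·tanβl)/(Z_0 + jZ_L·tanβl) = 158 + j440 Ω
Γ_s = (Z_in − Z_s)/(Z_in + Z_s) = (82.6 + j440)/(233 + j440), |Γ_s| = 0.9

|Γ| ≈ 0.9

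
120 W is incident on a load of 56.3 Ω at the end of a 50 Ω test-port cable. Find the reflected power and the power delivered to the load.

Γ = (56.3 − 50)/(56.3 + 50) = 0.0593
|Γ|² = 0.00351
P_refl = |Γ|²·P_inc = 0.421 W, P_del = (1 − |Γ|²)·P_inc = 120 W

P_reflected ≈ 0.421 W; P_delivered ≈ 120 W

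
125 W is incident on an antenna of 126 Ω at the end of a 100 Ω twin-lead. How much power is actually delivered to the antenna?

P_delivered ≈ 123 W

Γ = (126 − 100)/(126 + 100) = 0.115
|Γ|² = 0.0132
P_refl = |Γ|²·P_inc = 1.65 W, P_del = (1 − |Γ|²)·P_inc = 123 W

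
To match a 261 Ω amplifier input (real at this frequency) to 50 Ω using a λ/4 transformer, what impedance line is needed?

Z_qwt = √(Z_0·R_L) = √(50 × 261) = √13050

Z_qwt ≈ 114 Ω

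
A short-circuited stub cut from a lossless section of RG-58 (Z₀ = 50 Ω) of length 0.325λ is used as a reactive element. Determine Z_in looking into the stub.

Z_in ≈ −j98.1 Ω

βl = 2π × 0.325 = 117°
tan(βl) = -1.96
For a short-circuited stub, Z_in = jZ_0·tan(βl)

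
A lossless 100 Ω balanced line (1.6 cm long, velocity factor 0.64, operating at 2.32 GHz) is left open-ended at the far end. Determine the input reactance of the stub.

λ = v/f = 0.64·c / 2.32 GHz = 0.0828 m
βl = 2π·l/λ = 2π × 0.193 = 69.6°
tan(βl) = 2.69
For an open-ended stub, Z_in = −jZ_0·cot(βl) = −jZ_0/tan(βl)

X_in ≈ -37.2 Ω (capacitive)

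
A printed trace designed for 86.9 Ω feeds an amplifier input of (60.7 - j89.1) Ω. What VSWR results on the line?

VSWR ≈ 3.34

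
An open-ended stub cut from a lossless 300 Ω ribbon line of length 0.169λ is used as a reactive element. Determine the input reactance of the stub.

X_in ≈ -167 Ω (capacitive)

βl = 2π × 0.169 = 60.8°
tan(βl) = 1.79
For an open-ended stub, Z_in = −jZ_0·cot(βl) = −jZ_0/tan(βl)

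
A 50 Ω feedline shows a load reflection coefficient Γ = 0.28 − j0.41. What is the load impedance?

Z_L ≈ 54.9 − j59.7 Ω

Z_L = Z_0·(1 + Γ)/(1 − Γ) = 50·(1.28 − j0.41)/(0.72 + j0.41)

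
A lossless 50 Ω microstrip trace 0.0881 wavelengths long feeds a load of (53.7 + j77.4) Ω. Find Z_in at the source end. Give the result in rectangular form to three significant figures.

Z_in ≈ 168 − j70 Ω

βl = 2π × 0.0881 = 31.7°
tan(βl) = tan(31.7°) = 0.618
Z_in = Z_0·(Z_L + jZ_0·tanβl)/(Z_0 + jZ_L·tanβl)
     = 50·(53.7 + j108)/(2.17 + j33.2)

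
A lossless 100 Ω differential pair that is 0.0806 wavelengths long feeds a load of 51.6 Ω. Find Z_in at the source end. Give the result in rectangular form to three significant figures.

βl = 2π × 0.0806 = 29°
tan(βl) = tan(29°) = 0.555
Z_in = Z_0·(Z_L + jZ_0·tanβl)/(Z_0 + jZ_L·tanβl)
     = 100·(51.6 + j55.5)/(100 + j28.6)

Z_in ≈ 62.4 + j37.6 Ω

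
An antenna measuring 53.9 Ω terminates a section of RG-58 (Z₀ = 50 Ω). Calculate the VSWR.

VSWR ≈ 1.08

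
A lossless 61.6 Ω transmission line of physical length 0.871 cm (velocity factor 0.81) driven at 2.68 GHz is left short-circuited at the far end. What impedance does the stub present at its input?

λ = v/f = 0.81·c / 2.68 GHz = 0.0907 m
βl = 2π·l/λ = 2π × 0.0961 = 34.6°
tan(βl) = 0.689
For a short-circuited stub, Z_in = jZ_0·tan(βl)

Z_in ≈ +j42.5 Ω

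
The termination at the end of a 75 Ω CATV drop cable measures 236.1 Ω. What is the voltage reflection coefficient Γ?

Γ = 0.518

Γ = (Z_L − Z_0)/(Z_L + Z_0) = (236.1 − 75)/(236.1 + 75) = 161.1/311.1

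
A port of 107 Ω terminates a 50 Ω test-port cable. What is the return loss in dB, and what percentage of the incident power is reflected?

Γ = (107 − 50)/(107 + 50) = 0.363
RL = −20·log₁₀(0.363) = 8.8 dB
P_refl/P_inc = |Γ|² = 0.132

RL ≈ 8.8 dB; 13.2% of incident power reflected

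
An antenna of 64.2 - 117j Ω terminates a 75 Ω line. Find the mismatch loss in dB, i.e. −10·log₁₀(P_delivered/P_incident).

mismatch loss ≈ 2.35 dB

Γ = (-10.8 − j117)/(139.2 − j117), |Γ| = 0.646
|Γ|² = 0.418, so P_del/P_inc = 1 − |Γ|² = 0.582
ML = −10·log₁₀(1 − |Γ|²)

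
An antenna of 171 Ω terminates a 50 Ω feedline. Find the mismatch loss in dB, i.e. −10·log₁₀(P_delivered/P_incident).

Γ = (171 − 50)/(171 + 50) = 0.548
|Γ|² = 0.3, so P_del/P_inc = 1 − |Γ|² = 0.7
ML = −10·log₁₀(1 − |Γ|²)

mismatch loss ≈ 1.55 dB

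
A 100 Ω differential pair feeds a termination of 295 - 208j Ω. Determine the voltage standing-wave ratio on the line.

VSWR ≈ 4.54

Γ = (Z_L − Z_0)/(Z_L + Z_0) = (195 − j208)/(395 − j208)
|Γ| = 285/446 = 0.639
VSWR = (1 + |Γ|)/(1 − |Γ|) = 1.64/0.361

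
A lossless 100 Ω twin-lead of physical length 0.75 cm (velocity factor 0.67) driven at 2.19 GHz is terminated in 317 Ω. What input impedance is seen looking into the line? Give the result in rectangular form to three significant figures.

λ = v/f = 0.67·c / 2.19 GHz = 0.0918 m
βl = 2π·l/λ = 2π × 0.0817 = 29.4°
tan(βl) = tan(29.4°) = 0.564
Z_in = Z_0·(Z_L + jZ_0·tanβl)/(Z_0 + jZ_L·tanβl)
     = 100·(317 + j56.4)/(100 + j179)

Z_in ≈ 99.6 − j122 Ω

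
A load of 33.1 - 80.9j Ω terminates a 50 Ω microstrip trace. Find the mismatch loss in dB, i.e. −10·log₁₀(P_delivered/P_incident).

Γ = (-16.9 − j80.9)/(83.1 − j80.9), |Γ| = 0.713
|Γ|² = 0.508, so P_del/P_inc = 1 − |Γ|² = 0.492
ML = −10·log₁₀(1 − |Γ|²)

mismatch loss ≈ 3.08 dB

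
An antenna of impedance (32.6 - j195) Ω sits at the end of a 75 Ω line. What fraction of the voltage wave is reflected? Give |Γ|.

Γ = (Z_L − Z_0)/(Z_L + Z_0) = (-42.4 − j195)/(107.6 − j195)
|Γ| = 200/223

|Γ| ≈ 0.896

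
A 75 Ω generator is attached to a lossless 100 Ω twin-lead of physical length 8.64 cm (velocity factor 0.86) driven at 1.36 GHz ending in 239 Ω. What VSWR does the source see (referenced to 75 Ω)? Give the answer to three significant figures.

VSWR ≈ 3.09

λ = v/f = 0.86·c / 1.36 GHz = 0.19 m
βl = 2π·l/λ = 2π × 0.455 = 164°
tan(βl) = -0.288
Z_in = Z_0·(Z_L + jZ_0·tanβl)/(Z_0 + jZ_L·tanβl) = 176 + j92 Ω
Γ_s = (Z_in − Z_s)/(Z_in + Z_s) = (101 + j92)/(251 + j92), |Γ_s| = 0.511
VSWR = (1 + |Γ_s|)/(1 − |Γ_s|)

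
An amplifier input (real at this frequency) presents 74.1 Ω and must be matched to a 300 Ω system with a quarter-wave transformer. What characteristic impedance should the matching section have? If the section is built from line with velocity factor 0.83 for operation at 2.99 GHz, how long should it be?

Z_qwt ≈ 149 Ω; length ≈ 2.08 cm

Z_qwt = √(Z_0·R_L) = √(300 × 74.1) = √22230
λ = 0.83·c/f = 0.0833 m, so l = λ/4 = 0.0208 m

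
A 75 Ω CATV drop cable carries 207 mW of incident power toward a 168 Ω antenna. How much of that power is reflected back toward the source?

P_reflected ≈ 30.3 mW

Γ = (168 − 75)/(168 + 75) = 0.383
|Γ|² = 0.146
P_refl = |Γ|²·P_inc = 30.3 mW, P_del = (1 − |Γ|²)·P_inc = 177 mW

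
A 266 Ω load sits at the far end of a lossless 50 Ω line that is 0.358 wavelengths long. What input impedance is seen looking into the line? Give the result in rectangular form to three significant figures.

βl = 2π × 0.358 = 129°
tan(βl) = tan(129°) = -1.24
Z_in = Z_0·(Z_L + jZ_0·tanβl)/(Z_0 + jZ_L·tanβl)
     = 50·(266 − j62)/(50 − j330)

Z_in ≈ 15.2 + j38 Ω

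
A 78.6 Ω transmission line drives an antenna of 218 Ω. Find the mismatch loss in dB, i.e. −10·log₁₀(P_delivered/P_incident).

mismatch loss ≈ 1.08 dB

Γ = (218 − 78.6)/(218 + 78.6) = 0.47
|Γ|² = 0.221, so P_del/P_inc = 1 − |Γ|² = 0.779
ML = −10·log₁₀(1 − |Γ|²)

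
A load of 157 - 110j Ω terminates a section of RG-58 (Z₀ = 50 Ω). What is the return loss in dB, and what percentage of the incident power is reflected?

RL ≈ 3.68 dB; 42.9% of incident power reflected

Γ = (107 − j110)/(207 − j110), |Γ| = 0.655
RL = −20·log₁₀(0.655) = 3.68 dB
P_refl/P_inc = |Γ|² = 0.429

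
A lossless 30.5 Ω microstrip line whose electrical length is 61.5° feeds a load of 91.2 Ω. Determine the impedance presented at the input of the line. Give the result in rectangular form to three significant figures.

tan(βl) = tan(61.5°) = 1.84
Z_in = Z_0·(Z_L + jZ_0·tanβl)/(Z_0 + jZ_L·tanβl)
     = 30.5·(91.2 + j56.2)/(30.5 + j168)

Z_in ≈ 12.8 − j14.2 Ω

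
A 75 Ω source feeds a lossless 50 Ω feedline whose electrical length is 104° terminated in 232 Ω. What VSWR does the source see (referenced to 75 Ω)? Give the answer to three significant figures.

VSWR ≈ 6.74

tan(βl) = -4.01
Z_in = Z_0·(Z_L + jZ_0·tanβl)/(Z_0 + jZ_L·tanβl) = 11.4 + j11.9 Ω
Γ_s = (Z_in − Z_s)/(Z_in + Z_s) = (-63.6 + j11.9)/(86.4 + j11.9), |Γ_s| = 0.742
VSWR = (1 + |Γ_s|)/(1 − |Γ_s|)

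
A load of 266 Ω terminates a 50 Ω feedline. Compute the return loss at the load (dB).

Γ = (266 − 50)/(266 + 50) = 0.684
RL = −20·log₁₀|Γ| = −20·log₁₀(0.684)

RL ≈ 3.3 dB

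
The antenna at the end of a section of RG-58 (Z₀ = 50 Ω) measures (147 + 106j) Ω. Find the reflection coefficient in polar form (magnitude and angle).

Γ = (Z_L − Z_0)/(Z_L + Z_0) = (97 + j106)/(197 + j106)
|Γ| = 144/224 = 0.642

Γ ≈ 0.642 ∠ 19.3°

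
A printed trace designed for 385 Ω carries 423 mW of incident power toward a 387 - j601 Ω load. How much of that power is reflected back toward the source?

|Γ| = |(2 − j601)/(772 − j601)| = 0.614
|Γ|² = 0.377
P_refl = |Γ|²·P_inc = 160 mW, P_del = (1 − |Γ|²)·P_inc = 263 mW

P_reflected ≈ 160 mW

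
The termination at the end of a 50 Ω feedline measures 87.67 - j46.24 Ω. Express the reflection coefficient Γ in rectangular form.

Γ ≈ 0.347 − j0.219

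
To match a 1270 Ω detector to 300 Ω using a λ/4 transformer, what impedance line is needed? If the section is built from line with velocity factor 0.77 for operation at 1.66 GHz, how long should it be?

Z_qwt ≈ 617 Ω; length ≈ 3.48 cm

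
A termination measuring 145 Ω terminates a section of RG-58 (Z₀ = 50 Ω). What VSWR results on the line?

VSWR ≈ 2.9

Γ = (145 − 50)/(145 + 50) = 0.487
VSWR = (1 + 0.487)/(1 − 0.487)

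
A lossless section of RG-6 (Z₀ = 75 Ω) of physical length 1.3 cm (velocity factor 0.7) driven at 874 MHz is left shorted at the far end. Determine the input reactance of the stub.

λ = v/f = 0.7·c / 874 MHz = 0.24 m
βl = 2π·l/λ = 2π × 0.0541 = 19.5°
tan(βl) = 0.354
For a shorted stub, Z_in = jZ_0·tan(βl)

X_in ≈ 26.5 Ω (inductive)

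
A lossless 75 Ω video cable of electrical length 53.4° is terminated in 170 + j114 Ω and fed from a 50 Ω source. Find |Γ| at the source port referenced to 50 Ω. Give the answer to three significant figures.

tan(βl) = 1.35
Z_in = Z_0·(Z_L + jZ_0·tanβl)/(Z_0 + jZ_L·tanβl) = 45.9 − j71.5 Ω
Γ_s = (Z_in − Z_s)/(Z_in + Z_s) = (-4.06 − j71.5)/(95.9 − j71.5), |Γ_s| = 0.598

|Γ| ≈ 0.598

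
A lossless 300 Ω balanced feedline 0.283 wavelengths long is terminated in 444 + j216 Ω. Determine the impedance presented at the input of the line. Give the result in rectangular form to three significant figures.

βl = 2π × 0.283 = 102°
tan(βl) = tan(102°) = -4.75
Z_in = Z_0·(Z_L + jZ_0·tanβl)/(Z_0 + jZ_L·tanβl)
     = 300·(444 − j1210)/(1330 − j2110)

Z_in ≈ 152 − j32.3 Ω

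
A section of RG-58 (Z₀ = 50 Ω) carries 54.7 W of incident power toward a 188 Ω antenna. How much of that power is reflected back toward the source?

Γ = (188 − 50)/(188 + 50) = 0.58
|Γ|² = 0.336
P_refl = |Γ|²·P_inc = 18.4 W, P_del = (1 − |Γ|²)·P_inc = 36.3 W

P_reflected ≈ 18.4 W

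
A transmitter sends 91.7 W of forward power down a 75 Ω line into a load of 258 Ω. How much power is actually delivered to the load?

Γ = (258 − 75)/(258 + 75) = 0.55
|Γ|² = 0.302
P_refl = |Γ|²·P_inc = 27.7 W, P_del = (1 − |Γ|²)·P_inc = 64 W

P_delivered ≈ 64 W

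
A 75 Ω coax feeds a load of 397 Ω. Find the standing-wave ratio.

Γ = (397 − 75)/(397 + 75) = 0.682
VSWR = (1 + 0.682)/(1 − 0.682)

VSWR ≈ 5.29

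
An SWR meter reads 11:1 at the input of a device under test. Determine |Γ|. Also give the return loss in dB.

|Γ| ≈ 0.833; return loss ≈ 1.58 dB

|Γ| = (S − 1)/(S + 1) = (11 − 1)/(11 + 1) = 10/12
RL = −20·log₁₀|Γ| = −20·log₁₀(0.833)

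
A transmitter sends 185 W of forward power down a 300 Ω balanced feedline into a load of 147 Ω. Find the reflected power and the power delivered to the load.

P_reflected ≈ 21.7 W; P_delivered ≈ 163 W

Γ = (147 − 300)/(147 + 300) = -0.342
|Γ|² = 0.117
P_refl = |Γ|²·P_inc = 21.7 W, P_del = (1 − |Γ|²)·P_inc = 163 W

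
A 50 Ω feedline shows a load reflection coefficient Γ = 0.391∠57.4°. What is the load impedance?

Z_L = Z_0·(1 + Γ)/(1 − Γ) = 50·(1.21 + j0.329)/(0.789 − j0.329)

Z_L ≈ 57.9 + j45 Ω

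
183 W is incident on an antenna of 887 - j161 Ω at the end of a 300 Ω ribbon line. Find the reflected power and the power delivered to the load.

|Γ| = |(587 − j161)/(1187 − j161)| = 0.508
|Γ|² = 0.258
P_refl = |Γ|²·P_inc = 47.3 W, P_del = (1 − |Γ|²)·P_inc = 136 W

P_reflected ≈ 47.3 W; P_delivered ≈ 136 W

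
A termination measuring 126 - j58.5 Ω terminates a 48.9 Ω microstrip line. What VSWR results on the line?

Γ = (Z_L − Z_0)/(Z_L + Z_0) = (77.1 − j58.5)/(174.9 − j58.5)
|Γ| = 96.8/184 = 0.525
VSWR = (1 + |Γ|)/(1 − |Γ|) = 1.52/0.475

VSWR ≈ 3.21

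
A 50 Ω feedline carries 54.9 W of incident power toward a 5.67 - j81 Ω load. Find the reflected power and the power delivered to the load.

P_reflected ≈ 48.5 W; P_delivered ≈ 6.44 W

|Γ| = |(-44.33 − j81)/(55.67 − j81)| = 0.939
|Γ|² = 0.883
P_refl = |Γ|²·P_inc = 48.5 W, P_del = (1 − |Γ|²)·P_inc = 6.44 W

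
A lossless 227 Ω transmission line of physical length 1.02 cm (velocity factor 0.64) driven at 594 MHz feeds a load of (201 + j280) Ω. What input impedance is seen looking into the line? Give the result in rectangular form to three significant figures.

λ = v/f = 0.64·c / 594 MHz = 0.323 m
βl = 2π·l/λ = 2π × 0.0316 = 11.4°
tan(βl) = tan(11.4°) = 0.201
Z_in = Z_0·(Z_L + jZ_0·tanβl)/(Z_0 + jZ_L·tanβl)
     = 227·(201 + j326)/(171 + j40.4)

Z_in ≈ 350 + j350 Ω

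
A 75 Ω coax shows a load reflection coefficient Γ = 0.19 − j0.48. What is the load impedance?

Z_L = Z_0·(1 + Γ)/(1 − Γ) = 75·(1.19 − j0.48)/(0.81 + j0.48)

Z_L ≈ 62.1 − j81.2 Ω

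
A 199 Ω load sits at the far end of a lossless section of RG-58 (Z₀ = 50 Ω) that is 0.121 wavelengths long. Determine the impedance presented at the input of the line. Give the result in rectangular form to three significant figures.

βl = 2π × 0.121 = 43.6°
tan(βl) = tan(43.6°) = 0.951
Z_in = Z_0·(Z_L + jZ_0·tanβl)/(Z_0 + jZ_L·tanβl)
     = 50·(199 + j47.5)/(50 + j189)

Z_in ≈ 24.7 − j46 Ω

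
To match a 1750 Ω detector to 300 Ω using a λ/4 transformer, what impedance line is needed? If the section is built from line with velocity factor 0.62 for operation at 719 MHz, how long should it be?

Z_qwt = √(Z_0·R_L) = √(300 × 1750) = √525000
λ = 0.62·c/f = 0.259 m, so l = λ/4 = 0.0647 m

Z_qwt ≈ 725 Ω; length ≈ 6.47 cm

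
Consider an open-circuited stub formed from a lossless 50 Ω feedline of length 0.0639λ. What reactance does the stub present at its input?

X_in ≈ -118 Ω (capacitive)

βl = 2π × 0.0639 = 23°
tan(βl) = 0.425
For an open-circuited stub, Z_in = −jZ_0·cot(βl) = −jZ_0/tan(βl)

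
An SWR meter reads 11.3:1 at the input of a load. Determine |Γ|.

|Γ| ≈ 0.837

|Γ| = (S − 1)/(S + 1) = (11.3 − 1)/(11.3 + 1) = 10.3/12.3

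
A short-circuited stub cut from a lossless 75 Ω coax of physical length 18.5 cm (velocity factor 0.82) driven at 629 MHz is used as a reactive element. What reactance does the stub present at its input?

X_in ≈ -12.8 Ω (capacitive)

λ = v/f = 0.82·c / 629 MHz = 0.391 m
βl = 2π·l/λ = 2π × 0.473 = 170°
tan(βl) = -0.171
For a short-circuited stub, Z_in = jZ_0·tan(βl)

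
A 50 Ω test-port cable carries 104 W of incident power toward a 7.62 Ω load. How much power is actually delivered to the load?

Γ = (7.62 − 50)/(7.62 + 50) = -0.736
|Γ|² = 0.541
P_refl = |Γ|²·P_inc = 56.3 W, P_del = (1 − |Γ|²)·P_inc = 47.7 W

P_delivered ≈ 47.7 W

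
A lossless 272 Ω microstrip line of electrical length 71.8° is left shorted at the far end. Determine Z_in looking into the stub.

Z_in ≈ +j827 Ω

tan(βl) = 3.04
For a shorted stub, Z_in = jZ_0·tan(βl)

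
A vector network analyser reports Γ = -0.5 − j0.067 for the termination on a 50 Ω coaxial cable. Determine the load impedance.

Z_L ≈ 16.5 − j2.97 Ω

Z_L = Z_0·(1 + Γ)/(1 − Γ) = 50·(0.5 − j0.067)/(1.5 + j0.067)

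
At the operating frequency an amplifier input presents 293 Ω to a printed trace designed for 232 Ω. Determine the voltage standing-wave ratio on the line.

VSWR ≈ 1.26

For a purely resistive load, VSWR = R_L/Z_0 or Z_0/R_L (whichever > 1) = 293/232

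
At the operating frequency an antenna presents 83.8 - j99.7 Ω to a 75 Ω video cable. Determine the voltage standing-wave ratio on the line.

VSWR ≈ 3.29

Γ = (Z_L − Z_0)/(Z_L + Z_0) = (8.8 − j99.7)/(158.8 − j99.7)
|Γ| = 100/188 = 0.534
VSWR = (1 + |Γ|)/(1 − |Γ|) = 1.53/0.466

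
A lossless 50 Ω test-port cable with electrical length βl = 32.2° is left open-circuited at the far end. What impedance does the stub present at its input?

tan(βl) = 0.63
For an open-circuited stub, Z_in = −jZ_0·cot(βl) = −jZ_0/tan(βl)

Z_in ≈ −j79.4 Ω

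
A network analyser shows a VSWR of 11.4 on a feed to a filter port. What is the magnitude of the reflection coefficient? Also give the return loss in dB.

|Γ| ≈ 0.839; return loss ≈ 1.53 dB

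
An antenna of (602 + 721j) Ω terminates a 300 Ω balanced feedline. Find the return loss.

Γ = (302 + j721)/(902 + j721), |Γ| = 0.677
RL = −20·log₁₀|Γ| = −20·log₁₀(0.677)

RL ≈ 3.39 dB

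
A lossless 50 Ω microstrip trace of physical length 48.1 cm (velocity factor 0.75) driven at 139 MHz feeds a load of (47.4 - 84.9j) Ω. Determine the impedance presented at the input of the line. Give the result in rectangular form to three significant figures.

Z_in ≈ 18.3 + j42.1 Ω

λ = v/f = 0.75·c / 139 MHz = 1.62 m
βl = 2π·l/λ = 2π × 0.297 = 107°
tan(βl) = tan(107°) = -3.28
Z_in = Z_0·(Z_L + jZ_0·tanβl)/(Z_0 + jZ_L·tanβl)
     = 50·(47.4 − j249)/(-228 − j155)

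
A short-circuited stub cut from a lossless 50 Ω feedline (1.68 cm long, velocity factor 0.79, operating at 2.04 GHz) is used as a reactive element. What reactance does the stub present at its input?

X_in ≈ 64.1 Ω (inductive)

λ = v/f = 0.79·c / 2.04 GHz = 0.116 m
βl = 2π·l/λ = 2π × 0.145 = 52.1°
tan(βl) = 1.28
For a short-circuited stub, Z_in = jZ_0·tan(βl)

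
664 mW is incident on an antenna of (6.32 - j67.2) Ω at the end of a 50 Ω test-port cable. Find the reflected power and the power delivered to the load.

|Γ| = |(-43.68 − j67.2)/(56.32 − j67.2)| = 0.914
|Γ|² = 0.836
P_refl = |Γ|²·P_inc = 555 mW, P_del = (1 − |Γ|²)·P_inc = 109 mW

P_reflected ≈ 555 mW; P_delivered ≈ 109 mW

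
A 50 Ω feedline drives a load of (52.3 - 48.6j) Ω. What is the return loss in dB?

Γ = (2.3 − j48.6)/(102.3 − j48.6), |Γ| = 0.43
RL = −20·log₁₀|Γ| = −20·log₁₀(0.43)

RL ≈ 7.34 dB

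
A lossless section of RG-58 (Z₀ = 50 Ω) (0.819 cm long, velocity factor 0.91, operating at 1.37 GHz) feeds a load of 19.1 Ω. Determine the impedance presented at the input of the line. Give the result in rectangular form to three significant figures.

Z_in ≈ 20.2 + j11.2 Ω

λ = v/f = 0.91·c / 1.37 GHz = 0.199 m
βl = 2π·l/λ = 2π × 0.0411 = 14.8°
tan(βl) = tan(14.8°) = 0.264
Z_in = Z_0·(Z_L + jZ_0·tanβl)/(Z_0 + jZ_L·tanβl)
     = 50·(19.1 + j13.2)/(50 + j5.05)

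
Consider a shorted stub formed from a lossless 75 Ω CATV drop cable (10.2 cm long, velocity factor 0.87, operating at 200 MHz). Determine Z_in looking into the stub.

λ = v/f = 0.87·c / 200 MHz = 1.3 m
βl = 2π·l/λ = 2π × 0.0782 = 28.1°
tan(βl) = 0.535
For a shorted stub, Z_in = jZ_0·tan(βl)

Z_in ≈ +j40.1 Ω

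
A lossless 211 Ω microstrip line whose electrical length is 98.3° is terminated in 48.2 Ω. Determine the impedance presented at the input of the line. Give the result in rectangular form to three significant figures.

tan(βl) = tan(98.3°) = -6.85
Z_in = Z_0·(Z_L + jZ_0·tanβl)/(Z_0 + jZ_L·tanβl)
     = 211·(48.2 − j1450)/(211 − j330)

Z_in ≈ 670 − j397 Ω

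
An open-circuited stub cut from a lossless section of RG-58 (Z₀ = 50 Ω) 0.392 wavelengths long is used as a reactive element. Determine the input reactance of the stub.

βl = 2π × 0.392 = 141°
tan(βl) = -0.806
For an open-circuited stub, Z_in = −jZ_0·cot(βl) = −jZ_0/tan(βl)

X_in ≈ 62 Ω (inductive)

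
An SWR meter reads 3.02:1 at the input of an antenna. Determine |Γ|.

|Γ| ≈ 0.502

|Γ| = (S − 1)/(S + 1) = (3.02 − 1)/(3.02 + 1) = 2.02/4.02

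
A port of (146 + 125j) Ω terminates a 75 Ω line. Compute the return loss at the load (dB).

RL ≈ 4.94 dB

Γ = (71 + j125)/(221 + j125), |Γ| = 0.566
RL = −20·log₁₀|Γ| = −20·log₁₀(0.566)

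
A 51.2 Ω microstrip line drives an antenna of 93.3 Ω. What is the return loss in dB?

RL ≈ 10.7 dB

Γ = (93.3 − 51.2)/(93.3 + 51.2) = 0.291
RL = −20·log₁₀|Γ| = −20·log₁₀(0.291)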